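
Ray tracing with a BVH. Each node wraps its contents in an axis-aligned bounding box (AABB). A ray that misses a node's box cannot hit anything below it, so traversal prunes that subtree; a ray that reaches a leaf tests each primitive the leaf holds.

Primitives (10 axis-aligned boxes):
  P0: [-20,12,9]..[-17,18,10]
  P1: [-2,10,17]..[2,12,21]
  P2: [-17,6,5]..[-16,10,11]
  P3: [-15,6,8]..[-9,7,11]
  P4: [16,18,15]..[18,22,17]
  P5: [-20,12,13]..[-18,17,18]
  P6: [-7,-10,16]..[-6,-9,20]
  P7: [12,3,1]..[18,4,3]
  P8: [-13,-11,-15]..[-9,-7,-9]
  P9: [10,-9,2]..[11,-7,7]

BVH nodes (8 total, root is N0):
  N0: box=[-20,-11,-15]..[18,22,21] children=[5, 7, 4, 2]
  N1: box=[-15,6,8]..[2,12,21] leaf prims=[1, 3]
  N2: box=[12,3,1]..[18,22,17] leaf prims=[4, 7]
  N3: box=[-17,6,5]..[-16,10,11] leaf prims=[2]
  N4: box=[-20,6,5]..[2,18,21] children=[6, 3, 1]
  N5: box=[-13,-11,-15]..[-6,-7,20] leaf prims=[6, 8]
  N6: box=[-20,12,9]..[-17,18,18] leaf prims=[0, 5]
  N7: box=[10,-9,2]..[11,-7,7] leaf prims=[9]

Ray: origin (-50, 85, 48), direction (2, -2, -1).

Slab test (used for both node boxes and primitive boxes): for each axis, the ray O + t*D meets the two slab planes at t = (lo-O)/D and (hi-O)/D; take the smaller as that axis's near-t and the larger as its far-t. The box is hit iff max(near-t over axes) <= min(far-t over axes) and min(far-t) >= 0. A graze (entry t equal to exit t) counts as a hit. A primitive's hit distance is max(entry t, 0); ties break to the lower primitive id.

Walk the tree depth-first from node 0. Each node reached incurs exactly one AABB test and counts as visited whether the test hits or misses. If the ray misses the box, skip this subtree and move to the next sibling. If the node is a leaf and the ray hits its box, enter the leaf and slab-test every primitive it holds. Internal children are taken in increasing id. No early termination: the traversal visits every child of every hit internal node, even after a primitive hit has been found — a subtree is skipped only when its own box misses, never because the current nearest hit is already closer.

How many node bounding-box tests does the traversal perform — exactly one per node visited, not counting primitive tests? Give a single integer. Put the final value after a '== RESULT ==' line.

Traverse from the root:
N0 x:[15,34] y:[63/2,48] z:[27,63] -> hit [63/2,34], descend [2, 4, 5, 7]
  N2 x:[31,34] y:[63/2,41] z:[31,47] -> hit [63/2,34] leaf, test {P4@t=33, P7(miss)}
  N4 x:[15,26] y:[67/2,79/2] z:[27,43] -> miss, prune
  N5 x:[37/2,22] y:[46,48] z:[28,63] -> miss, prune
  N7 x:[30,61/2] y:[46,47] z:[41,46] -> miss, prune

Visited [0, 2, 4, 5, 7]. Tests: 5 box, 1 leaf. Nearest: P4.

== RESULT ==
5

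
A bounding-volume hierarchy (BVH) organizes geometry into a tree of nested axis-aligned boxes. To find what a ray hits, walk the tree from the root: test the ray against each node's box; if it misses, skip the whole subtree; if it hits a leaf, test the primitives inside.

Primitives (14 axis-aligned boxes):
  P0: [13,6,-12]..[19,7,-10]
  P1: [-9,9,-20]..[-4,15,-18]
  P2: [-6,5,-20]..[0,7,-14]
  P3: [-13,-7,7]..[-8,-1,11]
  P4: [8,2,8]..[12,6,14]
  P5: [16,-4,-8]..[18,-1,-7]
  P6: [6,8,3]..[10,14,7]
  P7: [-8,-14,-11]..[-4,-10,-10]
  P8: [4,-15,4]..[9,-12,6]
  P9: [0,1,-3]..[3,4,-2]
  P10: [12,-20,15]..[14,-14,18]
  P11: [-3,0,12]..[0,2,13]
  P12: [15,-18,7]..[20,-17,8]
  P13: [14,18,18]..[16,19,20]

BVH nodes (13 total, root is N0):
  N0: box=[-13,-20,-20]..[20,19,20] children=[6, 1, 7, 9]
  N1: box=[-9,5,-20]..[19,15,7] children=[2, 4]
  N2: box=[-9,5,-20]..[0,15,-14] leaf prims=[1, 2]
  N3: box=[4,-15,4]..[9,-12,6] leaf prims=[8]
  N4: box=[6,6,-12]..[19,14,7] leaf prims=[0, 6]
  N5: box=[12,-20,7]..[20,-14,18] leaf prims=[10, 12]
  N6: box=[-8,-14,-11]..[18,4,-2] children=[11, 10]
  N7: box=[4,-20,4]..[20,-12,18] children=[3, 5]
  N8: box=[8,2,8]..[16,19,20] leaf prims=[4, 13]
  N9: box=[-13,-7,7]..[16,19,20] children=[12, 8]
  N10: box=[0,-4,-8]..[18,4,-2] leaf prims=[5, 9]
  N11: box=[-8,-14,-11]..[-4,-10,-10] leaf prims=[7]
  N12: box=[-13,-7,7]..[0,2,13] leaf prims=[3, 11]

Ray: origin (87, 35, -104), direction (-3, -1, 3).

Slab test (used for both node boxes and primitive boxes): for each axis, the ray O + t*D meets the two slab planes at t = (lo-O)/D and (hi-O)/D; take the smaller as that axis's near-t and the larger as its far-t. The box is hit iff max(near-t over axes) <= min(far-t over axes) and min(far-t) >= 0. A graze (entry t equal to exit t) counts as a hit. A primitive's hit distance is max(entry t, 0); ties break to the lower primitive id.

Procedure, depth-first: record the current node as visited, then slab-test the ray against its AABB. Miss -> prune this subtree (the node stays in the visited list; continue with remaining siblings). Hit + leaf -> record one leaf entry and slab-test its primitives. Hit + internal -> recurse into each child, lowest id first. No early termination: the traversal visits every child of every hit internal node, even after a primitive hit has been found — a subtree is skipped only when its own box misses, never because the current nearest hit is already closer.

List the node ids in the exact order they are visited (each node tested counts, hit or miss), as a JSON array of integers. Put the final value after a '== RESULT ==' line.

Trace the traversal:
N0 x:[67/3,100/3] y:[16,55] z:[28,124/3] -> hit [28,100/3], descend [1, 6, 7, 9]
  N1 x:[68/3,32] y:[20,30] z:[28,37] -> hit [28,30], descend [2, 4]
    N2 x:[29,32] y:[20,30] z:[28,30] -> hit [29,30] leaf, test {P1(miss), P2@t=29}
    N4 x:[68/3,27] y:[21,29] z:[92/3,37] -> miss, prune
  N6 x:[23,95/3] y:[31,49] z:[31,34] -> hit [31,95/3], descend [10, 11]
    N10 x:[23,29] y:[31,39] z:[32,34] -> miss, prune
    N11 x:[91/3,95/3] y:[45,49] z:[31,94/3] -> miss, prune
  N7 x:[67/3,83/3] y:[47,55] z:[36,122/3] -> miss, prune
  N9 x:[71/3,100/3] y:[16,42] z:[37,124/3] -> miss, prune

order=[0, 1, 2, 4, 6, 10, 11, 7, 9]  |boxes|=9  |leaves|=1  hit=P2

== RESULT ==
[0, 1, 2, 4, 6, 10, 11, 7, 9]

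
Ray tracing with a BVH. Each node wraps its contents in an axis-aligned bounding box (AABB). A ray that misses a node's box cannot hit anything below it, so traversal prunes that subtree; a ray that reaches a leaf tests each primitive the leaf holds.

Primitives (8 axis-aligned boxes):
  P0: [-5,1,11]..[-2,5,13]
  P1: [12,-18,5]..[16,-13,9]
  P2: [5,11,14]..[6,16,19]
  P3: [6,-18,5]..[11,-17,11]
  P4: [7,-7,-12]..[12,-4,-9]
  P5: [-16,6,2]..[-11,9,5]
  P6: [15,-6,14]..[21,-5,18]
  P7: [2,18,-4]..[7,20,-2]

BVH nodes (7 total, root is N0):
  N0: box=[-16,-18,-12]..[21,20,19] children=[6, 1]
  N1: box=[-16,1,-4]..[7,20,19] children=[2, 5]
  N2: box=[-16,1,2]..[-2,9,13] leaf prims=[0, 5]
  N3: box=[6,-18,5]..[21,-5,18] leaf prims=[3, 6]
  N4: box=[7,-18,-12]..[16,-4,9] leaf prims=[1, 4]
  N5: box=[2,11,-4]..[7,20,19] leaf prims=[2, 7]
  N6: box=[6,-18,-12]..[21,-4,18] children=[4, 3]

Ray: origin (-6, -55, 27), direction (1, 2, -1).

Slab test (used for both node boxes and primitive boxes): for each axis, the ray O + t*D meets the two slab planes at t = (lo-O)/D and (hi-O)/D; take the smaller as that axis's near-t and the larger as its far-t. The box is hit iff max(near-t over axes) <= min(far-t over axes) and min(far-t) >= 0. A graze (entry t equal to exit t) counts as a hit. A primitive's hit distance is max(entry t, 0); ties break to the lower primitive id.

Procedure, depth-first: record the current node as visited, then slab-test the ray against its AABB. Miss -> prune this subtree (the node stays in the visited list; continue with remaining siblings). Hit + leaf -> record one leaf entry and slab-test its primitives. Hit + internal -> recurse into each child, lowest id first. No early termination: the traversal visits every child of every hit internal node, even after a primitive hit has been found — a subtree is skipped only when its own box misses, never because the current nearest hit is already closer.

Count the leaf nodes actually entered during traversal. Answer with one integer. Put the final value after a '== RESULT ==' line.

Traverse from the root:
N0 x:[-10,27] y:[37/2,75/2] z:[8,39] -> hit [37/2,27], descend [1, 6]
  N1 x:[-10,13] y:[28,75/2] z:[8,31] -> miss, prune
  N6 x:[12,27] y:[37/2,51/2] z:[9,39] -> hit [37/2,51/2], descend [3, 4]
    N3 x:[12,27] y:[37/2,25] z:[9,22] -> hit [37/2,22] leaf, test {P3(miss), P6(miss)}
    N4 x:[13,22] y:[37/2,51/2] z:[18,39] -> hit [37/2,22] leaf, test {P1@t=37/2, P4(miss)}

5 AABB tests over nodes [0, 1, 6, 3, 4]; 2 leaves entered; closest P1.

== RESULT ==
2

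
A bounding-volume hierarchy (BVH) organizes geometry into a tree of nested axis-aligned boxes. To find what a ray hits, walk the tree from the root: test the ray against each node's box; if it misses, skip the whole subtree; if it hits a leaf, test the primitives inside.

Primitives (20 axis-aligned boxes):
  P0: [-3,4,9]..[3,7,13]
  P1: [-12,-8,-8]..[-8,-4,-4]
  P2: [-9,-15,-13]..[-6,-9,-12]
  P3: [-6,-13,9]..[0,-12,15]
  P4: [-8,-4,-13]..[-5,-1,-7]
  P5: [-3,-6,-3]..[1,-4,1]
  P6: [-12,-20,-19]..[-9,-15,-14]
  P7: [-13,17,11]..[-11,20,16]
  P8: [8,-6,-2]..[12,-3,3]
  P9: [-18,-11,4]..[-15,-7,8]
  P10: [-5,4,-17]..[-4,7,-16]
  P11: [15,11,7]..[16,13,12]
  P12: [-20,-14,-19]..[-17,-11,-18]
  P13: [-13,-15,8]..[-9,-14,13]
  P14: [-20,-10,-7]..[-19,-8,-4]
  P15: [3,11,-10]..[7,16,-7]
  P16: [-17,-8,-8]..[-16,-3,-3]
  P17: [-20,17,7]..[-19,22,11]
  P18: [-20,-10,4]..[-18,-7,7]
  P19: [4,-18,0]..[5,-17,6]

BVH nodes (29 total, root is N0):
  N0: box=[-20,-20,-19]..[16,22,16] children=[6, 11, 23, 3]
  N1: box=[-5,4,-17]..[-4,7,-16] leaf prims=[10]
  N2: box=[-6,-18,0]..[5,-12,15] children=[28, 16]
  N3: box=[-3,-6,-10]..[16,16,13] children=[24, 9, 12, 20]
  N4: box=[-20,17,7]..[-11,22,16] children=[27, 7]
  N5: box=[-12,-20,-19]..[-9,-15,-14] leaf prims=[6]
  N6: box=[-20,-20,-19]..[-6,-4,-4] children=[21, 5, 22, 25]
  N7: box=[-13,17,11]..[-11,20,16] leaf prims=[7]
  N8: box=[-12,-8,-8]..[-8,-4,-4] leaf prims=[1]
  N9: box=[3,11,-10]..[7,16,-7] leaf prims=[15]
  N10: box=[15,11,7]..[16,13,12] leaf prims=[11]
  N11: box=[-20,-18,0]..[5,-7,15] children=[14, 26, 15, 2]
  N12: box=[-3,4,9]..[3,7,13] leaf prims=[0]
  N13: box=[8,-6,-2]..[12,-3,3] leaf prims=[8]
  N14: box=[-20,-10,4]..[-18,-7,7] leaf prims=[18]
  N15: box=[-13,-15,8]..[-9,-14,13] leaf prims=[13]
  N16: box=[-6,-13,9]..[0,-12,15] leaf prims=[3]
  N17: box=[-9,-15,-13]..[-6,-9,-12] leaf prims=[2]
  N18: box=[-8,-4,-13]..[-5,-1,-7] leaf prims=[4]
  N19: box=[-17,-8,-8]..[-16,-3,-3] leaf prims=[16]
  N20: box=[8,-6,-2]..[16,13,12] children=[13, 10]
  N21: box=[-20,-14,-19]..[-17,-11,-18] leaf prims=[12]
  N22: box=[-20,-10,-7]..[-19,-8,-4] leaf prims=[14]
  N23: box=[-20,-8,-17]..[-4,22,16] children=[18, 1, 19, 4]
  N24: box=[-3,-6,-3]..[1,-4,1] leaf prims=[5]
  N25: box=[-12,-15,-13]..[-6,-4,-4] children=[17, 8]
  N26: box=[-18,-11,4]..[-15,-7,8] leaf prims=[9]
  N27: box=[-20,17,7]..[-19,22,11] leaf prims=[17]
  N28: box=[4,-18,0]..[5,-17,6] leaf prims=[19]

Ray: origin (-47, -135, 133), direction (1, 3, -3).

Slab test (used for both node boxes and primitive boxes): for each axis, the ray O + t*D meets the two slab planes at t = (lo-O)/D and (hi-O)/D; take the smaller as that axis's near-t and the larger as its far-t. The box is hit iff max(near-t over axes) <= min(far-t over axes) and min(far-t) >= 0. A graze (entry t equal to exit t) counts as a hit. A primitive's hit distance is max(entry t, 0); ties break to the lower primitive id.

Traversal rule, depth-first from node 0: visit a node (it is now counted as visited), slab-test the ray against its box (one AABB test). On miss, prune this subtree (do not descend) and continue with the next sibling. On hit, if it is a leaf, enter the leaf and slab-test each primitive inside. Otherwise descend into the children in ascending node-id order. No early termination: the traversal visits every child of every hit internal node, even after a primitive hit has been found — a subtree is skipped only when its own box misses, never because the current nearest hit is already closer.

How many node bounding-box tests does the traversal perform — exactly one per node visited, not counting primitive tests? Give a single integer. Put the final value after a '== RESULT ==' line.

Walk:
N0 x:[27,63] y:[115/3,157/3] z:[39,152/3] -> hit [39,152/3], descend [3, 6, 11, 23]
  N3 x:[44,63] y:[43,151/3] z:[40,143/3] -> hit [44,143/3], descend [9, 12, 20, 24]
    N9 x:[50,54] y:[146/3,151/3] z:[140/3,143/3] -> miss, prune
    N12 x:[44,50] y:[139/3,142/3] z:[40,124/3] -> miss, prune
    N20 x:[55,63] y:[43,148/3] z:[121/3,45] -> miss, prune
    N24 x:[44,48] y:[43,131/3] z:[44,136/3] -> miss, prune
  N6 x:[27,41] y:[115/3,131/3] z:[137/3,152/3] -> miss, prune
  N11 x:[27,52] y:[39,128/3] z:[118/3,133/3] -> hit [118/3,128/3], descend [2, 14, 15, 26]
    N2 x:[41,52] y:[39,41] z:[118/3,133/3] -> hit [41,41], descend [16, 28]
      N16 x:[41,47] y:[122/3,41] z:[118/3,124/3] -> hit [41,41] leaf, test {P3@t=41}
      N28 x:[51,52] y:[39,118/3] z:[127/3,133/3] -> miss, prune
    N14 x:[27,29] y:[125/3,128/3] z:[42,43] -> miss, prune
    N15 x:[34,38] y:[40,121/3] z:[40,125/3] -> miss, prune
    N26 x:[29,32] y:[124/3,128/3] z:[125/3,43] -> miss, prune
  N23 x:[27,43] y:[127/3,157/3] z:[39,50] -> hit [127/3,43], descend [1, 4, 18, 19]
    N1 x:[42,43] y:[139/3,142/3] z:[149/3,50] -> miss, prune
    N4 x:[27,36] y:[152/3,157/3] z:[39,42] -> miss, prune
    N18 x:[39,42] y:[131/3,134/3] z:[140/3,146/3] -> miss, prune
    N19 x:[30,31] y:[127/3,44] z:[136/3,47] -> miss, prune

Summary -> nodes [0, 3, 9, 12, 20, 24, 6, 11, 2, 16, 28, 14, 15, 26, 23, 1, 4, 18, 19]; box-tests=19; leaf-entries=1; first=P3

== RESULT ==
19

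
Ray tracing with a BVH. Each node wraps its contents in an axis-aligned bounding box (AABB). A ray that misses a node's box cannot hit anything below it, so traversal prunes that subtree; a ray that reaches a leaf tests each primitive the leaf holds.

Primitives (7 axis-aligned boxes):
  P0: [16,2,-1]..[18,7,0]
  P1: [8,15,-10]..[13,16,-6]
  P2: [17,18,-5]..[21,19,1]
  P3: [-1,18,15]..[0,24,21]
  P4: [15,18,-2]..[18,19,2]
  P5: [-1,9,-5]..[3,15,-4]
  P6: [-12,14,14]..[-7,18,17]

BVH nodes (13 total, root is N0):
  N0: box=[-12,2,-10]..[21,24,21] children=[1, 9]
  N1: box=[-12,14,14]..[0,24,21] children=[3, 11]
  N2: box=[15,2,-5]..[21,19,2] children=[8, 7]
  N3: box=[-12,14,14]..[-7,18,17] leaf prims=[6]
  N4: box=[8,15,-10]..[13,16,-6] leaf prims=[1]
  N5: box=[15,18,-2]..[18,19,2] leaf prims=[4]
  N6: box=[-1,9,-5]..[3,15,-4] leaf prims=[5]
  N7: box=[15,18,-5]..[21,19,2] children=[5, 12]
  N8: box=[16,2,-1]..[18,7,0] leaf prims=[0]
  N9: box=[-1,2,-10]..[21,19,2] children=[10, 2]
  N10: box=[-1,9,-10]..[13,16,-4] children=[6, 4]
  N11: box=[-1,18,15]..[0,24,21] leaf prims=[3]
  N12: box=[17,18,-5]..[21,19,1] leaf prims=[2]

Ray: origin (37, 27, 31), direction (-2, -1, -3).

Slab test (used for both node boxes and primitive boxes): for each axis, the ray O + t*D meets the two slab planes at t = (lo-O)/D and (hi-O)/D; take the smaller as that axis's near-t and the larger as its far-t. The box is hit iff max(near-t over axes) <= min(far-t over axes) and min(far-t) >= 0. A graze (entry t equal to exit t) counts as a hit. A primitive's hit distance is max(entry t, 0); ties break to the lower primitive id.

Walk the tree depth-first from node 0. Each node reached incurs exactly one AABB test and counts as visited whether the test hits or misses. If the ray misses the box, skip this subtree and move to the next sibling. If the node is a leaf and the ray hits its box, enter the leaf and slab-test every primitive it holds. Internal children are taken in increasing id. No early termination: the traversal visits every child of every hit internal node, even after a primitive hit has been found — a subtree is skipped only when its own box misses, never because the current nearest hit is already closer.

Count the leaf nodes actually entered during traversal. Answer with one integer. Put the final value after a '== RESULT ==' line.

Traverse from the root:
N0 x:[8,49/2] y:[3,25] z:[10/3,41/3] -> hit [8,41/3], descend [1, 9]
  N1 x:[37/2,49/2] y:[3,13] z:[10/3,17/3] -> miss, prune
  N9 x:[8,19] y:[8,25] z:[29/3,41/3] -> hit [29/3,41/3], descend [2, 10]
    N2 x:[8,11] y:[8,25] z:[29/3,12] -> hit [29/3,11], descend [7, 8]
      N7 x:[8,11] y:[8,9] z:[29/3,12] -> miss, prune
      N8 x:[19/2,21/2] y:[20,25] z:[31/3,32/3] -> miss, prune
    N10 x:[12,19] y:[11,18] z:[35/3,41/3] -> hit [12,41/3], descend [4, 6]
      N4 x:[12,29/2] y:[11,12] z:[37/3,41/3] -> miss, prune
      N6 x:[17,19] y:[12,18] z:[35/3,12] -> miss, prune

order=[0, 1, 9, 2, 7, 8, 10, 4, 6]  |boxes|=9  |leaves|=0  hit=miss

== RESULT ==
0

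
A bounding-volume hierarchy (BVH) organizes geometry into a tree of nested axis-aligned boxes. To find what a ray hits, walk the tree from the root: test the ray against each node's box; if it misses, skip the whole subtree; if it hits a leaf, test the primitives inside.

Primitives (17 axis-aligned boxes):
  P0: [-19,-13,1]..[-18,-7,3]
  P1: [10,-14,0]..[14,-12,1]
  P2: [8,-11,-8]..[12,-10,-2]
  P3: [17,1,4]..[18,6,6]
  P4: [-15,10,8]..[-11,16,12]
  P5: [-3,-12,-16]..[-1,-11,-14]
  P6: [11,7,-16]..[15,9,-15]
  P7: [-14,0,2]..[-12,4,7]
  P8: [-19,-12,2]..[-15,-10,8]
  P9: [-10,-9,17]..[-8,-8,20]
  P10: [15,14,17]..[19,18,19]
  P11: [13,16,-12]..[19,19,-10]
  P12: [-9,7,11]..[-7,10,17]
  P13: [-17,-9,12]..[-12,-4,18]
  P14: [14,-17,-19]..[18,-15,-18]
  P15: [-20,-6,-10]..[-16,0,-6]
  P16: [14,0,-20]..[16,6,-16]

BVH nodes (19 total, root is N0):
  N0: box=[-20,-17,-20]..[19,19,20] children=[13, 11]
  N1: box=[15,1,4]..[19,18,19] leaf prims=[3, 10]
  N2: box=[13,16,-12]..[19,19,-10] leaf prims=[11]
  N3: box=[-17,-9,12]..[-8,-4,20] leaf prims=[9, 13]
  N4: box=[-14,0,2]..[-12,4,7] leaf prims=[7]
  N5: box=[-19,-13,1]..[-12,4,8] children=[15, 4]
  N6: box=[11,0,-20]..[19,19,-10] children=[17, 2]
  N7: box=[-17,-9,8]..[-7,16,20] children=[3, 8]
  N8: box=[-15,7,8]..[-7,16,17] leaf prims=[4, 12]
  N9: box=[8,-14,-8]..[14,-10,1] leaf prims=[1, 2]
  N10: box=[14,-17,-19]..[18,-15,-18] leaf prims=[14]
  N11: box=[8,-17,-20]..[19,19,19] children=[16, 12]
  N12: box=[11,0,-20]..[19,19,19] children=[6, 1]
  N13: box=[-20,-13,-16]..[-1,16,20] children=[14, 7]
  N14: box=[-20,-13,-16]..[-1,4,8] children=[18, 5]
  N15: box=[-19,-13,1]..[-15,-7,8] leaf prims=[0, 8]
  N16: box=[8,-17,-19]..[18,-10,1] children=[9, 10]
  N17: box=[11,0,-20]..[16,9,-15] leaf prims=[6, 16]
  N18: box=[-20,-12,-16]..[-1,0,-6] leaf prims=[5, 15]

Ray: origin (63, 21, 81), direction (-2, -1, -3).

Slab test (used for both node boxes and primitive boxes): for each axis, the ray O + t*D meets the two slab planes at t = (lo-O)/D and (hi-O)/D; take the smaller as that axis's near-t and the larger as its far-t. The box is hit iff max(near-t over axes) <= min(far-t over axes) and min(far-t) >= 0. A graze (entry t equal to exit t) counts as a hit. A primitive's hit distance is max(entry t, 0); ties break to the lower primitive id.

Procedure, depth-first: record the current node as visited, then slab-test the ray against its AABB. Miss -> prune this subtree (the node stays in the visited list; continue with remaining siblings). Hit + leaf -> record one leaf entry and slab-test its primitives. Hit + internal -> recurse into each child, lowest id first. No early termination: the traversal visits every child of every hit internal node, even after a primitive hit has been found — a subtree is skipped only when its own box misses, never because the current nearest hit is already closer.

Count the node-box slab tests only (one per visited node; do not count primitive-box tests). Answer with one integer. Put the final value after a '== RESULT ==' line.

Walk:
N0 x:[22,83/2] y:[2,38] z:[61/3,101/3] -> hit [22,101/3], descend [11, 13]
  N11 x:[22,55/2] y:[2,38] z:[62/3,101/3] -> hit [22,55/2], descend [12, 16]
    N12 x:[22,26] y:[2,21] z:[62/3,101/3] -> miss, prune
    N16 x:[45/2,55/2] y:[31,38] z:[80/3,100/3] -> miss, prune
  N13 x:[32,83/2] y:[5,34] z:[61/3,97/3] -> hit [32,97/3], descend [7, 14]
    N7 x:[35,40] y:[5,30] z:[61/3,73/3] -> miss, prune
    N14 x:[32,83/2] y:[17,34] z:[73/3,97/3] -> hit [32,97/3], descend [5, 18]
      N5 x:[75/2,41] y:[17,34] z:[73/3,80/3] -> miss, prune
      N18 x:[32,83/2] y:[21,33] z:[29,97/3] -> hit [32,97/3] leaf, test {P5@t=32, P15(miss)}

Visited [0, 11, 12, 16, 13, 7, 14, 5, 18]. Tests: 9 box, 1 leaf. Nearest: P5.

== RESULT ==
9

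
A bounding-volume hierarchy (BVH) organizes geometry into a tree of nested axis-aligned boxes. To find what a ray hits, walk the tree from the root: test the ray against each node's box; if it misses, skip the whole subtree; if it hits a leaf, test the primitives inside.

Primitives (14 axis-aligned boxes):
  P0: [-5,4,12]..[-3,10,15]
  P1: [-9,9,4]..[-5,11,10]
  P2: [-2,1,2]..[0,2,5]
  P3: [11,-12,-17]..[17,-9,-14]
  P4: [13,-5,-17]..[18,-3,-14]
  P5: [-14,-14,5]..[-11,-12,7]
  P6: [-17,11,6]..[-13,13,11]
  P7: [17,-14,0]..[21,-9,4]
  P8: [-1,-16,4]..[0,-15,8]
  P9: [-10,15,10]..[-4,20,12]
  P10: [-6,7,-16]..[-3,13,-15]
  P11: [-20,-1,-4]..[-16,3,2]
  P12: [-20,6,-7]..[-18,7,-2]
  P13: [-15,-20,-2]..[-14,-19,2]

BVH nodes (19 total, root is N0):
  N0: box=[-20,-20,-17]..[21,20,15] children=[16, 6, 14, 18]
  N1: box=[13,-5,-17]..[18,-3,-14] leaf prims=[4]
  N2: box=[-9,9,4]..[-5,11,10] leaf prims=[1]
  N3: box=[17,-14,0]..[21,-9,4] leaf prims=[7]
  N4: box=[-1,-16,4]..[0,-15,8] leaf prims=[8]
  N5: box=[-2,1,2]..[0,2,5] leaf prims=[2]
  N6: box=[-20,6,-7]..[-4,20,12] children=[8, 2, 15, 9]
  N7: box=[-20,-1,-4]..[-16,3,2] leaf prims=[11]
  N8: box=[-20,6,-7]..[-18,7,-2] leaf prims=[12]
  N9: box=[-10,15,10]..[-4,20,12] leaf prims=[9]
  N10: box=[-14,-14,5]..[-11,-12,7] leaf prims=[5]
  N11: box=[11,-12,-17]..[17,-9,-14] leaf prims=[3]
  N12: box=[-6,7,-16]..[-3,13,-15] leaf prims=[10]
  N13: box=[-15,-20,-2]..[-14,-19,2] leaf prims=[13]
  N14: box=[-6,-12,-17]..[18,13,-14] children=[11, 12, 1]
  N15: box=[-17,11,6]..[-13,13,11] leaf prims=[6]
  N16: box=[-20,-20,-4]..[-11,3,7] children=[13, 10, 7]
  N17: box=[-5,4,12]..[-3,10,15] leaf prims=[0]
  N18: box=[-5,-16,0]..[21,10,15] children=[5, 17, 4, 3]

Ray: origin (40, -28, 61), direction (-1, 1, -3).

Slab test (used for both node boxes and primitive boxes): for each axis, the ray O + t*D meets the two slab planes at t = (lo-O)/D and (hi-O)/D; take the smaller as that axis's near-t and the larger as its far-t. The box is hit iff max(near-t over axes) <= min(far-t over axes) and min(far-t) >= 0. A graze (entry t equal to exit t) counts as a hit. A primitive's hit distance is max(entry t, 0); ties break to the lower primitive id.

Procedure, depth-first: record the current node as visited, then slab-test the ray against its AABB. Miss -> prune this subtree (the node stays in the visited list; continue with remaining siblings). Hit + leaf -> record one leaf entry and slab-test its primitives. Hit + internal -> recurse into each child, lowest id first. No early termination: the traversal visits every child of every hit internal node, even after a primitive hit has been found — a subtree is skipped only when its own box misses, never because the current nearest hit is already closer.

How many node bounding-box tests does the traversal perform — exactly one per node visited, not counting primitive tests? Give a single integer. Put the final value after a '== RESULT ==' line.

Trace the traversal:
N0 x:[19,60] y:[8,48] z:[46/3,26] -> hit [19,26], descend [6, 14, 16, 18]
  N6 x:[44,60] y:[34,48] z:[49/3,68/3] -> miss, prune
  N14 x:[22,46] y:[16,41] z:[25,26] -> hit [25,26], descend [1, 11, 12]
    N1 x:[22,27] y:[23,25] z:[25,26] -> hit [25,25] leaf, test {P4@t=25}
    N11 x:[23,29] y:[16,19] z:[25,26] -> miss, prune
    N12 x:[43,46] y:[35,41] z:[76/3,77/3] -> miss, prune
  N16 x:[51,60] y:[8,31] z:[18,65/3] -> miss, prune
  N18 x:[19,45] y:[12,38] z:[46/3,61/3] -> hit [19,61/3], descend [3, 4, 5, 17]
    N3 x:[19,23] y:[14,19] z:[19,61/3] -> hit [19,19] leaf, test {P7@t=19}
    N4 x:[40,41] y:[12,13] z:[53/3,19] -> miss, prune
    N5 x:[40,42] y:[29,30] z:[56/3,59/3] -> miss, prune
    N17 x:[43,45] y:[32,38] z:[46/3,49/3] -> miss, prune

order=[0, 6, 14, 1, 11, 12, 16, 18, 3, 4, 5, 17]  |boxes|=12  |leaves|=2  hit=P7

== RESULT ==
12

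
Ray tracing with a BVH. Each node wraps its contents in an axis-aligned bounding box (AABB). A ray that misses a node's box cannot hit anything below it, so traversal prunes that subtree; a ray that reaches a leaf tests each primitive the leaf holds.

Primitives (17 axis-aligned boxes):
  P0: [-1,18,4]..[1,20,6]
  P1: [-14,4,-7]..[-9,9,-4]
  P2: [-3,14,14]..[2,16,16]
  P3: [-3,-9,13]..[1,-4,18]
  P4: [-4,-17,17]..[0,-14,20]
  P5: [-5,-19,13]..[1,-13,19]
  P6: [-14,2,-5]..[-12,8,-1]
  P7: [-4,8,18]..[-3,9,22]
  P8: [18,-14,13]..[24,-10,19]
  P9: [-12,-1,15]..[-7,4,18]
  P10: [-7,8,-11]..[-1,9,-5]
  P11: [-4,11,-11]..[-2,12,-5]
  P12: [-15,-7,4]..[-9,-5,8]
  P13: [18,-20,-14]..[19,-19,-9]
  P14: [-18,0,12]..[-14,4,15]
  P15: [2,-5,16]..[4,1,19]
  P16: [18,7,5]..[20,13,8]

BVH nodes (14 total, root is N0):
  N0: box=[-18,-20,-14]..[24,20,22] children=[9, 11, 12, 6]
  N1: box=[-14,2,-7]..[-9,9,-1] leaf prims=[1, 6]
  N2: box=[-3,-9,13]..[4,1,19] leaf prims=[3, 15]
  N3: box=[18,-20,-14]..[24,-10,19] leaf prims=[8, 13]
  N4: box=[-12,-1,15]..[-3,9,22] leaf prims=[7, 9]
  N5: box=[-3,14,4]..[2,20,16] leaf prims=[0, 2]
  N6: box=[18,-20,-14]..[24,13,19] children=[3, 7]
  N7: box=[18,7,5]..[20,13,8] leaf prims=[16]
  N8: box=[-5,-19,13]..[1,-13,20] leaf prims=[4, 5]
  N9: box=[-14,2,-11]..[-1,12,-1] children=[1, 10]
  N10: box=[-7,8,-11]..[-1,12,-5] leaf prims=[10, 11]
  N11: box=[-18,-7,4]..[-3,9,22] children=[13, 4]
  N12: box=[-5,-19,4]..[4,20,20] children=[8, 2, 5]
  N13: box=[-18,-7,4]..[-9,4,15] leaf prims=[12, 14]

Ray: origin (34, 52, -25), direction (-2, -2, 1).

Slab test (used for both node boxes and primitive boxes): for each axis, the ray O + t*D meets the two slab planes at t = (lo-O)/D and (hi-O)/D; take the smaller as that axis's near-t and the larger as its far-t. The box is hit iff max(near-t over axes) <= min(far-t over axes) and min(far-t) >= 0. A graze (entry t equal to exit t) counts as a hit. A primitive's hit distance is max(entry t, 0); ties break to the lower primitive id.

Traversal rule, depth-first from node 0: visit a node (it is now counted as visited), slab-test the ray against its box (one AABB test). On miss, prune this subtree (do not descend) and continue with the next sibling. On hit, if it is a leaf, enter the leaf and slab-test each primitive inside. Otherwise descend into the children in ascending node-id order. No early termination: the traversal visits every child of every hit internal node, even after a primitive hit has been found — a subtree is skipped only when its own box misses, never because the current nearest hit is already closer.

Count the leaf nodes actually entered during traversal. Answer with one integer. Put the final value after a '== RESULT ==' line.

Traverse from the root:
N0 x:[5,26] y:[16,36] z:[11,47] -> hit [16,26], descend [6, 9, 11, 12]
  N6 x:[5,8] y:[39/2,36] z:[11,44] -> miss, prune
  N9 x:[35/2,24] y:[20,25] z:[14,24] -> hit [20,24], descend [1, 10]
    N1 x:[43/2,24] y:[43/2,25] z:[18,24] -> hit [43/2,24] leaf, test {P1(miss), P6@t=23}
    N10 x:[35/2,41/2] y:[20,22] z:[14,20] -> hit [20,20] leaf, test {P10(miss), P11(miss)}
  N11 x:[37/2,26] y:[43/2,59/2] z:[29,47] -> miss, prune
  N12 x:[15,39/2] y:[16,71/2] z:[29,45] -> miss, prune

Summary -> nodes [0, 6, 9, 1, 10, 11, 12]; box-tests=7; leaf-entries=2; first=P6

== RESULT ==
2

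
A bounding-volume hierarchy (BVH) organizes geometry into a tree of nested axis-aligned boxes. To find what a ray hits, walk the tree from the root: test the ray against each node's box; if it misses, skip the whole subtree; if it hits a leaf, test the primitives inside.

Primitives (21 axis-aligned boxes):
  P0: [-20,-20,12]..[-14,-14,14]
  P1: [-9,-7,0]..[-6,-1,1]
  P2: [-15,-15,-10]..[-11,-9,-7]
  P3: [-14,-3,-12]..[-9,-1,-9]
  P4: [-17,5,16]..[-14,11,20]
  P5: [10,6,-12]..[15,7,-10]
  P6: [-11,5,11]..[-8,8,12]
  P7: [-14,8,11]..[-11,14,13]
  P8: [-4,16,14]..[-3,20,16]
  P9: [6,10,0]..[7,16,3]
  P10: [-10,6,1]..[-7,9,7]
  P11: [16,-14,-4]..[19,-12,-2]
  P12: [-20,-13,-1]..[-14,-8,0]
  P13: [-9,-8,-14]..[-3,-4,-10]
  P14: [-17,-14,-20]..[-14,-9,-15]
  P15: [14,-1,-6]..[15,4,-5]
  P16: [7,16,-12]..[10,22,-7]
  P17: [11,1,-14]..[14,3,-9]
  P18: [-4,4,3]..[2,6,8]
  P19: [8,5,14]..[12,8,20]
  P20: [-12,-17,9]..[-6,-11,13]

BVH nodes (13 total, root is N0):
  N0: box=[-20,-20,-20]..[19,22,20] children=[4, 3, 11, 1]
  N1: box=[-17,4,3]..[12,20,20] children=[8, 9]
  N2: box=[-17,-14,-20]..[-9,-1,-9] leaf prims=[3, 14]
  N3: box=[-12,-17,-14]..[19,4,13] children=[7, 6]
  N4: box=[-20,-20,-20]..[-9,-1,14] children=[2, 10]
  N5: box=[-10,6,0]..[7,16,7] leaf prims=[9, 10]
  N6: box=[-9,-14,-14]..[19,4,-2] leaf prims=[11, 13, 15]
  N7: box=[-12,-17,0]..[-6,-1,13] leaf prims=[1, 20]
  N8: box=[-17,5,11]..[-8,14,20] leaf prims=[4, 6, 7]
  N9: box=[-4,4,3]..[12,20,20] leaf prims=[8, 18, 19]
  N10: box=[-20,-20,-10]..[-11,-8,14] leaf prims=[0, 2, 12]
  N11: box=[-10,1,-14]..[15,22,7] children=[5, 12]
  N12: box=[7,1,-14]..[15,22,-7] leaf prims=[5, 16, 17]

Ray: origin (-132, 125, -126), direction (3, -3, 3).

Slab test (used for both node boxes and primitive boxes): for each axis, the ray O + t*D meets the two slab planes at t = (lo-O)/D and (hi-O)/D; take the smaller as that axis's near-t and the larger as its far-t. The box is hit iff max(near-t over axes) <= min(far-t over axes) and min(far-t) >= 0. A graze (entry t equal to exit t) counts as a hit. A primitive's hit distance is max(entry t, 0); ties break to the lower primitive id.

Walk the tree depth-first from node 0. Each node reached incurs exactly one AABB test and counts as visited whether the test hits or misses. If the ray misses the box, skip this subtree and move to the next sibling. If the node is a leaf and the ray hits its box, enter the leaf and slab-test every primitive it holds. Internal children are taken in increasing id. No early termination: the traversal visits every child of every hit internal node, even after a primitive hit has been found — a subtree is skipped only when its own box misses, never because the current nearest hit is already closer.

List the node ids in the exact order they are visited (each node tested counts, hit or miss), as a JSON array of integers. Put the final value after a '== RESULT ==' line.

Walk:
N0 x:[112/3,151/3] y:[103/3,145/3] z:[106/3,146/3] -> hit [112/3,145/3], descend [1, 3, 4, 11]
  N1 x:[115/3,48] y:[35,121/3] z:[43,146/3] -> miss, prune
  N3 x:[40,151/3] y:[121/3,142/3] z:[112/3,139/3] -> hit [121/3,139/3], descend [6, 7]
    N6 x:[41,151/3] y:[121/3,139/3] z:[112/3,124/3] -> hit [41,124/3] leaf, test {P11(miss), P13(miss), P15(miss)}
    N7 x:[40,42] y:[42,142/3] z:[42,139/3] -> hit [42,42] leaf, test {P1@t=42, P20(miss)}
  N4 x:[112/3,41] y:[42,145/3] z:[106/3,140/3] -> miss, prune
  N11 x:[122/3,49] y:[103/3,124/3] z:[112/3,133/3] -> hit [122/3,124/3], descend [5, 12]
    N5 x:[122/3,139/3] y:[109/3,119/3] z:[42,133/3] -> miss, prune
    N12 x:[139/3,49] y:[103/3,124/3] z:[112/3,119/3] -> miss, prune

9 AABB tests over nodes [0, 1, 3, 6, 7, 4, 11, 5, 12]; 2 leaves entered; closest P1.

== RESULT ==
[0, 1, 3, 6, 7, 4, 11, 5, 12]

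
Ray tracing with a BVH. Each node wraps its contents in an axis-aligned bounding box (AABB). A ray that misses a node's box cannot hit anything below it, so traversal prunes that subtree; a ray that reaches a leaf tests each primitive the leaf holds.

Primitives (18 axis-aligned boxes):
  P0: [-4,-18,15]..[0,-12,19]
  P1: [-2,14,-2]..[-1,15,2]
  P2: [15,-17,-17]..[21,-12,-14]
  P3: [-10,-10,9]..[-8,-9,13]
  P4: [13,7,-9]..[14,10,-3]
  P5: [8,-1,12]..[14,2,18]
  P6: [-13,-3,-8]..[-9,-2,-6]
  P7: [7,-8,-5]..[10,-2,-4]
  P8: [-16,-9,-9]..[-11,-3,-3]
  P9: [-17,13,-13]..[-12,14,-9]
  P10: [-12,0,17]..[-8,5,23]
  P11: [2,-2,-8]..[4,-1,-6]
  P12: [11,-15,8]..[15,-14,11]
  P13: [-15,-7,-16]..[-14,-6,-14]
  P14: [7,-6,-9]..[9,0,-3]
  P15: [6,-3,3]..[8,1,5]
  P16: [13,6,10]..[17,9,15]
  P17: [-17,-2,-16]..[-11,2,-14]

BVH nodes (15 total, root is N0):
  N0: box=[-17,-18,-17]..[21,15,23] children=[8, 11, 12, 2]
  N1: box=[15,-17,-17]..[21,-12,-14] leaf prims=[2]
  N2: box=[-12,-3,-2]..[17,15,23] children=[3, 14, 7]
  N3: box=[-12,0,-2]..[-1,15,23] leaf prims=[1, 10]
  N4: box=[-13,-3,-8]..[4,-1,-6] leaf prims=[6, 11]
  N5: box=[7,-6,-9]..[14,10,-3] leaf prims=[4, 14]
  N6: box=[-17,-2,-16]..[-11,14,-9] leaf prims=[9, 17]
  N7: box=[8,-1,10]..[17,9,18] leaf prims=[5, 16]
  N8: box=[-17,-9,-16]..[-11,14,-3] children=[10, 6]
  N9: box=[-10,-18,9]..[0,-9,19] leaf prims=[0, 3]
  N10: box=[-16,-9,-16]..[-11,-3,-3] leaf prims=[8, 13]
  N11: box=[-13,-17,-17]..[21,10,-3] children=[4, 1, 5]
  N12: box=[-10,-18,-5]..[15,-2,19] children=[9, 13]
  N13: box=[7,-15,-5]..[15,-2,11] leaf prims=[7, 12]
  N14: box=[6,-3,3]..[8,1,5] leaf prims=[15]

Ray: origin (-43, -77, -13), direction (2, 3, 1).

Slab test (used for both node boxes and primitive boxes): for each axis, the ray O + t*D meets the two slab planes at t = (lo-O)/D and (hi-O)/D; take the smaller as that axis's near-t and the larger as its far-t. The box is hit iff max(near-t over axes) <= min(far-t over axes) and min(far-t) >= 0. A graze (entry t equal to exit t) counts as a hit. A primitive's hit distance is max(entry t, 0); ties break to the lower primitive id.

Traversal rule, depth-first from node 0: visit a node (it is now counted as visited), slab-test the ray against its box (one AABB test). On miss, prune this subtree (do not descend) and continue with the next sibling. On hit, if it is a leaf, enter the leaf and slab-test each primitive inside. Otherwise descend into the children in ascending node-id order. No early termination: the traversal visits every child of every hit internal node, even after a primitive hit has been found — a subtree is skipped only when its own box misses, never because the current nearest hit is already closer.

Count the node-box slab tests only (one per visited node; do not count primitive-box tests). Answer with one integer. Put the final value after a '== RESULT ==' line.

Walk:
N0 x:[13,32] y:[59/3,92/3] z:[-4,36] -> hit [59/3,92/3], descend [2, 8, 11, 12]
  N2 x:[31/2,30] y:[74/3,92/3] z:[11,36] -> hit [74/3,30], descend [3, 7, 14]
    N3 x:[31/2,21] y:[77/3,92/3] z:[11,36] -> miss, prune
    N7 x:[51/2,30] y:[76/3,86/3] z:[23,31] -> hit [51/2,86/3] leaf, test {P5@t=51/2, P16@t=28}
    N14 x:[49/2,51/2] y:[74/3,26] z:[16,18] -> miss, prune
  N8 x:[13,16] y:[68/3,91/3] z:[-3,10] -> miss, prune
  N11 x:[15,32] y:[20,29] z:[-4,10] -> miss, prune
  N12 x:[33/2,29] y:[59/3,25] z:[8,32] -> hit [59/3,25], descend [9, 13]
    N9 x:[33/2,43/2] y:[59/3,68/3] z:[22,32] -> miss, prune
    N13 x:[25,29] y:[62/3,25] z:[8,24] -> miss, prune

Visited [0, 2, 3, 7, 14, 8, 11, 12, 9, 13]. Tests: 10 box, 1 leaf. Nearest: P5.

== RESULT ==
10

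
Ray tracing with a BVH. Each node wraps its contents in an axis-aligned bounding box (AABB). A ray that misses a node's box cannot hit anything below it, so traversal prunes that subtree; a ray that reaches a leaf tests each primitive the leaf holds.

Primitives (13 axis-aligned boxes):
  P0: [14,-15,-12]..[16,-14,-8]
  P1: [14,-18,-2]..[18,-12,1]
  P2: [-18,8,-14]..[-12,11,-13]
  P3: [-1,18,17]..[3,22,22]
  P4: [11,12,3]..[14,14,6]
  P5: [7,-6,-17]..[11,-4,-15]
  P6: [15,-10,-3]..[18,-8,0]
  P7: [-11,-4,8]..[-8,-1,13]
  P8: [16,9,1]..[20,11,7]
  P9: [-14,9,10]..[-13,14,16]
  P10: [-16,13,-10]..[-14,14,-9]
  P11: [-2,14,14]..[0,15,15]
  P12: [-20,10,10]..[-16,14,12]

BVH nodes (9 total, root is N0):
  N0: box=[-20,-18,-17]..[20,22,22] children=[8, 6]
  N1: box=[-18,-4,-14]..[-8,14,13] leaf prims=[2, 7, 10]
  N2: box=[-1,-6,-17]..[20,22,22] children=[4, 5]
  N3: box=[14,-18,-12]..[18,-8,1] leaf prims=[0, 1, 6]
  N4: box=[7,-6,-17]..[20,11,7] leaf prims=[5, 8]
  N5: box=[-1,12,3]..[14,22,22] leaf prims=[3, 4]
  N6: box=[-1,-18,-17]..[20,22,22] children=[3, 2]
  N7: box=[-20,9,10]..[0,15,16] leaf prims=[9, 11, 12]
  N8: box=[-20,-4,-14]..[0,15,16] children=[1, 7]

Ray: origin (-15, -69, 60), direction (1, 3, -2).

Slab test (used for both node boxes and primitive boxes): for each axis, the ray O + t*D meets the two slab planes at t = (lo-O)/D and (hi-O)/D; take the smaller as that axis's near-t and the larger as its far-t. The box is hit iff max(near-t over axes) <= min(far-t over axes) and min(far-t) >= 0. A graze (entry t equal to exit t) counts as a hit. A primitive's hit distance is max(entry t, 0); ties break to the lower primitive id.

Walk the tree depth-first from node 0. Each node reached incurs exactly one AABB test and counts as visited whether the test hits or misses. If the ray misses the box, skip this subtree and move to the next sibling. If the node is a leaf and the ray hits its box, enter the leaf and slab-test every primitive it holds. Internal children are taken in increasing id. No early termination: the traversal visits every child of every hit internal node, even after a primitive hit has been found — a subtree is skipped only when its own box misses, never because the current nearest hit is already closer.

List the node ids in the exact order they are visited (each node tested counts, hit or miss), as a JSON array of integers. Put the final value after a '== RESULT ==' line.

Trace the traversal:
N0 x:[-5,35] y:[17,91/3] z:[19,77/2] -> hit [19,91/3], descend [6, 8]
  N6 x:[14,35] y:[17,91/3] z:[19,77/2] -> hit [19,91/3], descend [2, 3]
    N2 x:[14,35] y:[21,91/3] z:[19,77/2] -> hit [21,91/3], descend [4, 5]
      N4 x:[22,35] y:[21,80/3] z:[53/2,77/2] -> hit [53/2,80/3] leaf, test {P5(miss), P8(miss)}
      N5 x:[14,29] y:[27,91/3] z:[19,57/2] -> hit [27,57/2] leaf, test {P3(miss), P4@t=27}
    N3 x:[29,33] y:[17,61/3] z:[59/2,36] -> miss, prune
  N8 x:[-5,15] y:[65/3,28] z:[22,37] -> miss, prune

order=[0, 6, 2, 4, 5, 3, 8]  |boxes|=7  |leaves|=2  hit=P4

== RESULT ==
[0, 6, 2, 4, 5, 3, 8]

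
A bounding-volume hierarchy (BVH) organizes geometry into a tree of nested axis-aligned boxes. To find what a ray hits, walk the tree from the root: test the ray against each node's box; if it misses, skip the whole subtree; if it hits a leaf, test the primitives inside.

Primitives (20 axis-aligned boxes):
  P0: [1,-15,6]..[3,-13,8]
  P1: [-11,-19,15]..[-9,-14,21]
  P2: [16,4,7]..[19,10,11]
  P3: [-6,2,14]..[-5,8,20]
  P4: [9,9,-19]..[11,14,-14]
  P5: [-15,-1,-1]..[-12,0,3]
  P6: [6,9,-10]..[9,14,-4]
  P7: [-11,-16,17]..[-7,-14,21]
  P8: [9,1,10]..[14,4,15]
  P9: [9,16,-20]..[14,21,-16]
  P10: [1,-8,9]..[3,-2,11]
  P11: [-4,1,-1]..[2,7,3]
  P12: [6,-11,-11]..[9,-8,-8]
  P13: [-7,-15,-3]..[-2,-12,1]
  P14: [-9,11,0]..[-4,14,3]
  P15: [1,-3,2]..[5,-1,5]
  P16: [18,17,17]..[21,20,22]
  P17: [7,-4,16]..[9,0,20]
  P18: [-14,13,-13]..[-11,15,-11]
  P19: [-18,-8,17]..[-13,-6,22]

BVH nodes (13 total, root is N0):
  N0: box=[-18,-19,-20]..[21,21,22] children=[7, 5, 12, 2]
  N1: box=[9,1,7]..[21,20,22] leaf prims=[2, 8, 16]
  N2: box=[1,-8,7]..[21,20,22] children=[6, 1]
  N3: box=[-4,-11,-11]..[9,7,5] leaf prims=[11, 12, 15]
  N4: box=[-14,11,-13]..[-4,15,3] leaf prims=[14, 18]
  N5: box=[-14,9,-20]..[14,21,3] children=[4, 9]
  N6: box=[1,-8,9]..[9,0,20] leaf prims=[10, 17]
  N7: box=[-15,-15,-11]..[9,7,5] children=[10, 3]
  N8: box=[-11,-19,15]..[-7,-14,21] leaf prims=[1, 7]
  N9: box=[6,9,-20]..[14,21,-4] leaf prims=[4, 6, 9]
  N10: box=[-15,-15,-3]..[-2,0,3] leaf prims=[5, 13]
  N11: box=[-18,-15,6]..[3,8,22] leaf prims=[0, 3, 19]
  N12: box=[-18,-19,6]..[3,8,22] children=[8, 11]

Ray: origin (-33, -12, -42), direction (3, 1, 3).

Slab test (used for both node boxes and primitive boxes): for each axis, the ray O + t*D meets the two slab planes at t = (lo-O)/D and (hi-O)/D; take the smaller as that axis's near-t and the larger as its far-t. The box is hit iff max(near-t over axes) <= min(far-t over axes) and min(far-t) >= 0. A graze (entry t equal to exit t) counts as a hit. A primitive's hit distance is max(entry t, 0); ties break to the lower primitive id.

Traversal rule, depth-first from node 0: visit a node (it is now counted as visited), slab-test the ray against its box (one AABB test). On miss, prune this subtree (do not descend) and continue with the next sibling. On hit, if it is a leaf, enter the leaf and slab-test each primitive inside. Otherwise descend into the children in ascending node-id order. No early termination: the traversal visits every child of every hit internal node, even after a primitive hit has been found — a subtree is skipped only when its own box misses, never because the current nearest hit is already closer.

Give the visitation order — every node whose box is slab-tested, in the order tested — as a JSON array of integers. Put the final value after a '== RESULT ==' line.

Traverse from the root:
N0 x:[5,18] y:[-7,33] z:[22/3,64/3] -> hit [22/3,18], descend [2, 5, 7, 12]
  N2 x:[34/3,18] y:[4,32] z:[49/3,64/3] -> hit [49/3,18], descend [1, 6]
    N1 x:[14,18] y:[13,32] z:[49/3,64/3] -> hit [49/3,18] leaf, test {P2@t=49/3, P8(miss), P16(miss)}
    N6 x:[34/3,14] y:[4,12] z:[17,62/3] -> miss, prune
  N5 x:[19/3,47/3] y:[21,33] z:[22/3,15] -> miss, prune
  N7 x:[6,14] y:[-3,19] z:[31/3,47/3] -> hit [31/3,14], descend [3, 10]
    N3 x:[29/3,14] y:[1,19] z:[31/3,47/3] -> hit [31/3,14] leaf, test {P11(miss), P12(miss), P15(miss)}
    N10 x:[6,31/3] y:[-3,12] z:[13,15] -> miss, prune
  N12 x:[5,12] y:[-7,20] z:[16,64/3] -> miss, prune

9 AABB tests over nodes [0, 2, 1, 6, 5, 7, 3, 10, 12]; 2 leaves entered; closest P2.

== RESULT ==
[0, 2, 1, 6, 5, 7, 3, 10, 12]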